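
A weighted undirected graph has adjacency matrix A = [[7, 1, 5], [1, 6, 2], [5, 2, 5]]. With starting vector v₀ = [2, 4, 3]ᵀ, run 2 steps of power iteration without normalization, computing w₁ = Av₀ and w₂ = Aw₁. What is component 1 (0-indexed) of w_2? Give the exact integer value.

291

w1 = Av₀ = (7·2 + 1·4 + 5·3; 1·2 + 6·4 + 2·3; 5·2 + 2·4 + 5·3) = (33, 32, 33)
w2 = Aw1 = (7·33 + 1·32 + 5·33; 1·33 + 6·32 + 2·33; 5·33 + 2·32 + 5·33) = (428, 291, 394)
The requested component of w2 is 291.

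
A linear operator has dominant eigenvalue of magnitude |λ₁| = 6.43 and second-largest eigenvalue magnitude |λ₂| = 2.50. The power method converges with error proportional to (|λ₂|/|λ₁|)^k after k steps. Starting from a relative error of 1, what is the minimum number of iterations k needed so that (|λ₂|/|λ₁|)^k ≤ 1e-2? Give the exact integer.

|λ₂/λ₁| = 2.50/6.43 = 0.38880
Need k ≥ ln(1e-2) / ln(0.38880) = -4.6052 / -0.9447 ≈ 4.875
Smallest integer k satisfying the bound: 5

5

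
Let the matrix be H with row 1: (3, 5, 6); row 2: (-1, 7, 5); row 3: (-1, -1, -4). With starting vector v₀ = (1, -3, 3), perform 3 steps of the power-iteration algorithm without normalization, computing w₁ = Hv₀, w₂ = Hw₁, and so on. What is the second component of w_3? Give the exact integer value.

-453

w1 = Hv₀ = (6, -7, -10)
w2 = Hw1 = (-77, -105, 41)
w3 = Hw2 = (-510, -453, 18)
The requested component of w3 is -453.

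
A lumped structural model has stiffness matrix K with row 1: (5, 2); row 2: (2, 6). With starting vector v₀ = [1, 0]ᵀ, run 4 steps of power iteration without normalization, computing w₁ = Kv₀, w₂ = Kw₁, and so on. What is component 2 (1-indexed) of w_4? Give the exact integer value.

w1 = Kv₀ = (5, 2)
w2 = Kw1 = (29, 22)
w3 = Kw2 = (189, 190)
w4 = Kw3 = (1325, 1518)
The requested component of w4 is 1518.

1518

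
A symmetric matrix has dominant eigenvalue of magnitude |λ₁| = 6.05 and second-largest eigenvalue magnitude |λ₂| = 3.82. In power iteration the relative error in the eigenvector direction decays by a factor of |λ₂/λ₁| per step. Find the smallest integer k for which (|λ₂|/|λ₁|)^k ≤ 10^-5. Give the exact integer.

|λ₂/λ₁| = 3.82/6.05 = 0.63140
Need k ≥ ln(10^-5) / ln(0.63140) = -11.5129 / -0.4598 ≈ 25.039
Smallest integer k satisfying the bound: 26

26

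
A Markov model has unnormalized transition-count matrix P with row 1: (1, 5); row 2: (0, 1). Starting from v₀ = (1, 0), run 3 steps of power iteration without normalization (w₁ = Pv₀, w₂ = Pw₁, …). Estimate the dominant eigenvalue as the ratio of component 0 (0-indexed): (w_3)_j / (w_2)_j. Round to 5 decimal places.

w1 = Pv₀ = (1·1 + 5·0; 0·1 + 1·0) = (1, 0)
w2 = Pw1 = (1·1 + 5·0; 0·1 + 1·0) = (1, 0)
w3 = Pw2 = (1, 0)
Ratio at component: 1 / 1 = 1.00000

λ ≈ 1.00000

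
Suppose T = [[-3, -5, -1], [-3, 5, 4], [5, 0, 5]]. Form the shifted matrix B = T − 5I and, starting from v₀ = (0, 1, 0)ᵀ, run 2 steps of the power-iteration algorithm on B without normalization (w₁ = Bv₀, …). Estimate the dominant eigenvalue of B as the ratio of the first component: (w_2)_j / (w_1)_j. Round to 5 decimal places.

-8.00000

B = T − 5I has rows (-8, -5, -1); (-3, 0, 4); (5, 0, 0)
w1 = Bv₀ = ((-8)·0 + (-5)·1 + (-1)·0; (-3)·0 + 0·1 + 4·0; 5·0 + 0·1 + 0·0) = (-5, 0, 0)
w2 = Bw1 = ((-8)·(-5) + (-5)·0 + (-1)·0; (-3)·(-5) + 0·0 + 4·0; 5·(-5) + 0·0 + 0·0) = (40, 15, -25)
Ratio: 40/-5 = -8.00000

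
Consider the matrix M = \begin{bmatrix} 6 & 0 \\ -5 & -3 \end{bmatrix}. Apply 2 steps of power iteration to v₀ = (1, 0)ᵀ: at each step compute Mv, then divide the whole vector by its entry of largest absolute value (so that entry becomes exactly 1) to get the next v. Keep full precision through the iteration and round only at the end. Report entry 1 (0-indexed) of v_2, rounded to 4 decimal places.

Mv0 = (6.00000, -5.00000); divide by 6.00000 → v1 = (1.00000, -0.83333)
Mv1 = (6.00000, -2.50000); divide by 6.00000 → v2 = (1.00000, -0.41667)
Requested entry of v2: -15/36 = -0.4167

-0.4167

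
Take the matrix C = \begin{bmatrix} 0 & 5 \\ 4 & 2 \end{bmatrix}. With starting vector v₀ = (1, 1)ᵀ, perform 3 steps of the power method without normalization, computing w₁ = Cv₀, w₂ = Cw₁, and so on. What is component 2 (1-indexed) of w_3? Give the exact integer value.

w1 = Cv₀ = (0·1 + 5·1; 4·1 + 2·1) = (5, 6)
w2 = Cw1 = (0·5 + 5·6; 4·5 + 2·6) = (30, 32)
w3 = Cw2 = (160, 184)
The requested component of w3 is 184.

184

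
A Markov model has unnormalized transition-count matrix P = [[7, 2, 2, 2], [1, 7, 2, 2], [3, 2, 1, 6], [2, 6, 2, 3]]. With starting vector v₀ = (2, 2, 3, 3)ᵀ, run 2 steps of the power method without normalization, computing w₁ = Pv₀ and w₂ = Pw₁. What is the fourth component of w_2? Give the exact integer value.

w1 = Pv₀ = (30, 28, 31, 31)
w2 = Pw1 = (390, 350, 363, 383)
The requested component of w2 is 383.

383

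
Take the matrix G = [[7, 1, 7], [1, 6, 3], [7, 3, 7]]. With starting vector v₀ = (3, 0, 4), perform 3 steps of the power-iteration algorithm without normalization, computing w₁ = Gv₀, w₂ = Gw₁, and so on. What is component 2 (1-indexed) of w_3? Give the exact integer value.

4610

w1 = Gv₀ = (7·3 + 1·0 + 7·4; 1·3 + 6·0 + 3·4; 7·3 + 3·0 + 7·4) = (49, 15, 49)
w2 = Gw1 = (7·49 + 1·15 + 7·49; 1·49 + 6·15 + 3·49; 7·49 + 3·15 + 7·49) = (701, 286, 731)
w3 = Gw2 = (10310, 4610, 10882)
The requested component of w3 is 4610.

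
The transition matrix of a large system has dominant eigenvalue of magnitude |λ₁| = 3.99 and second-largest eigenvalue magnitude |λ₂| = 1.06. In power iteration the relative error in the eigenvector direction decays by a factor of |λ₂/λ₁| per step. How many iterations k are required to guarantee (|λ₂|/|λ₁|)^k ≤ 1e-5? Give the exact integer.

|λ₂/λ₁| = 1.06/3.99 = 0.26566
Need k ≥ ln(1e-5) / ln(0.26566) = -11.5129 / -1.3255 ≈ 8.686
Smallest integer k satisfying the bound: 9

9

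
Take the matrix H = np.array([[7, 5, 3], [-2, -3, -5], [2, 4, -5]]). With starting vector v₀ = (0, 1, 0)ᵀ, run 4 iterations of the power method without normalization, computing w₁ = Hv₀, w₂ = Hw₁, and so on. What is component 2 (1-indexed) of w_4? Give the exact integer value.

w1 = Hv₀ = (5, -3, 4)
w2 = Hw1 = (32, -21, -22)
w3 = Hw2 = (53, 109, 90)
w4 = Hw3 = (1186, -883, 92)
The requested component of w4 is -883.

-883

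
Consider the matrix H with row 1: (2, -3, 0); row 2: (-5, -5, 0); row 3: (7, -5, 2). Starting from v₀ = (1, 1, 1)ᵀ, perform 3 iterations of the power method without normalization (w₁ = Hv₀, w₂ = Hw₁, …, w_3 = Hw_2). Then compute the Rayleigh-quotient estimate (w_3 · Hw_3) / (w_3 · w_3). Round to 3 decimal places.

-6.326

w1 = Hv₀ = (2·1 + (-3)·1 + 0·1; (-5)·1 + (-5)·1 + 0·1; 7·1 + (-5)·1 + 2·1) = (-1, -10, 4)
w2 = Hw1 = (2·(-1) + (-3)·(-10) + 0·4; (-5)·(-1) + (-5)·(-10) + 0·4; 7·(-1) + (-5)·(-10) + 2·4) = (28, 55, 51)
w3 = Hw2 = (-109, -415, 23)
Hw3 = (1027, 2620, 1358)
w3·Hw3 = (-109)·1027 + (-415)·2620 + 23·1358 = -1168009; w3·w3 = (-109)·(-109) + (-415)·(-415) + 23·23 = 184635
λ ≈ -1168009/184635 = -6.326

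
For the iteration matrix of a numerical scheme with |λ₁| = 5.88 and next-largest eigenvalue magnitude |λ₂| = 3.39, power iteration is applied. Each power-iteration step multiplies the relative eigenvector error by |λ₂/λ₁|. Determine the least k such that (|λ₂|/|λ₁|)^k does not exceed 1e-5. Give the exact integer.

21

|λ₂/λ₁| = 3.39/5.88 = 0.57653
Need k ≥ ln(1e-5) / ln(0.57653) = -11.5129 / -0.5507 ≈ 20.905
Smallest integer k satisfying the bound: 21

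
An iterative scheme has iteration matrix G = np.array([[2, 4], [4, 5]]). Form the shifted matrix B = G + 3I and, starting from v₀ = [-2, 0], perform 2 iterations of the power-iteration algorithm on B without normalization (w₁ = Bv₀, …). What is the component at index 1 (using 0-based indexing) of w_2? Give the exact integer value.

B = G + 3I has rows (5, 4); (4, 8)
w1 = Bv₀ = (-10, -8)
w2 = Bw1 = (-82, -104)
Requested component of w2: -104

-104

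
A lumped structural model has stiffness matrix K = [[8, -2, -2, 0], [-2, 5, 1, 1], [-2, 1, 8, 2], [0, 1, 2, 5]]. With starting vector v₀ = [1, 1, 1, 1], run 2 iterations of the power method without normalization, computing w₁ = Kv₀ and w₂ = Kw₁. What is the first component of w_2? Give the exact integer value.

4

w1 = Kv₀ = (4, 5, 9, 8)
w2 = Kw1 = (4, 34, 85, 63)
The requested component of w2 is 4.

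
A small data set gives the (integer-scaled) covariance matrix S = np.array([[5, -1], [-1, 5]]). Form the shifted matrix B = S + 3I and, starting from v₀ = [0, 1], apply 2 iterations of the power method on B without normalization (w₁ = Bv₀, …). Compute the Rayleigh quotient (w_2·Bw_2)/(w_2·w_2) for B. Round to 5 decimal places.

B = S + 3I has rows (8, -1); (-1, 8)
w1 = Bv₀ = (-1, 8)
w2 = Bw1 = (-16, 65)
Bw2 = (-193, 536)
w2·Bw2 = 37928; w2·w2 = 4481; μ ≈ 37928/4481 = 8.46418

μ ≈ 8.46418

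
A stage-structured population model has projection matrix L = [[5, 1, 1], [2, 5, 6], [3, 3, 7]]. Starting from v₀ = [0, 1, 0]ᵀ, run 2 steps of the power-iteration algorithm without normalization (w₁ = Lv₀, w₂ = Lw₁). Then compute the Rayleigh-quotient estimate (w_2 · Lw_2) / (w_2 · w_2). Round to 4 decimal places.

11.0888

w1 = Lv₀ = (5·0 + 1·1 + 1·0; 2·0 + 5·1 + 6·0; 3·0 + 3·1 + 7·0) = (1, 5, 3)
w2 = Lw1 = (5·1 + 1·5 + 1·3; 2·1 + 5·5 + 6·3; 3·1 + 3·5 + 7·3) = (13, 45, 39)
Lw2 = (149, 485, 447)
w2·Lw2 = 13·149 + 45·485 + 39·447 = 41195; w2·w2 = 13·13 + 45·45 + 39·39 = 3715
λ ≈ 41195/3715 = 11.0888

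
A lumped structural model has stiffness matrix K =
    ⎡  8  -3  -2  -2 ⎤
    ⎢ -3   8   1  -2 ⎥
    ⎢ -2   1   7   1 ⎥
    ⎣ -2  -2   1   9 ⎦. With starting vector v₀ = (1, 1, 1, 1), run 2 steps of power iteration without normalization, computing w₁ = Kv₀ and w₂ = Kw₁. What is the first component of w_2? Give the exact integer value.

-30

w1 = Kv₀ = (1, 4, 7, 6)
w2 = Kw1 = (-30, 24, 57, 51)
The requested component of w2 is -30.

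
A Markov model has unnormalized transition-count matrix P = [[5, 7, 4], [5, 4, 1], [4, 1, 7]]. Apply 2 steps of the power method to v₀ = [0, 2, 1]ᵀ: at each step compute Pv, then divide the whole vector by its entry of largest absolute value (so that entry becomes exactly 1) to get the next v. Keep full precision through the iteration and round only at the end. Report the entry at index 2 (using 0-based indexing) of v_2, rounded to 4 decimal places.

Pv0 = (18.00000, 9.00000, 9.00000); divide by 18.00000 → v1 = (1.00000, 0.50000, 0.50000)
Pv1 = (10.50000, 7.50000, 8.00000); divide by 10.50000 → v2 = (1.00000, 0.71429, 0.76190)
Requested entry of v2: 144/189 = 0.7619

0.7619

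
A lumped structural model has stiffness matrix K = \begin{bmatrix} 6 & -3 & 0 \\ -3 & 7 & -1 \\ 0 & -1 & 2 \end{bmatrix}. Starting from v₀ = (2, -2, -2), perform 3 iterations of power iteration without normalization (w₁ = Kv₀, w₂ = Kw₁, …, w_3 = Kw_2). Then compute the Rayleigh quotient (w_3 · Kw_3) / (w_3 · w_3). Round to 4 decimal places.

w1 = Kv₀ = (6·2 + (-3)·(-2) + 0·(-2); (-3)·2 + 7·(-2) + (-1)·(-2); 0·2 + (-1)·(-2) + 2·(-2)) = (18, -18, -2)
w2 = Kw1 = (6·18 + (-3)·(-18) + 0·(-2); (-3)·18 + 7·(-18) + (-1)·(-2); 0·18 + (-1)·(-18) + 2·(-2)) = (162, -178, 14)
w3 = Kw2 = (1506, -1746, 206)
Kw3 = (14274, -16946, 2158)
w3·Kw3 = 1506·14274 + (-1746)·(-16946) + 206·2158 = 51528908; w3·w3 = 1506·1506 + (-1746)·(-1746) + 206·206 = 5358988
λ ≈ 51528908/5358988 = 9.6154

9.6154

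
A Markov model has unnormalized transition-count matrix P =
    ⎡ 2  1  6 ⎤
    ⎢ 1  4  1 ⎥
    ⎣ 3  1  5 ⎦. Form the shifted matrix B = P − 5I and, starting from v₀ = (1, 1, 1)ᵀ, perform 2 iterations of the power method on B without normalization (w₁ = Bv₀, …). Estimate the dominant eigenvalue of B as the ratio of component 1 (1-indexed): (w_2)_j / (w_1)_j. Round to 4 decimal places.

μ ≈ 3.2500

B = P − 5I has rows (-3, 1, 6); (1, -1, 1); (3, 1, 0)
w1 = Bv₀ = ((-3)·1 + 1·1 + 6·1; 1·1 + (-1)·1 + 1·1; 3·1 + 1·1 + 0·1) = (4, 1, 4)
w2 = Bw1 = ((-3)·4 + 1·1 + 6·4; 1·4 + (-1)·1 + 1·4; 3·4 + 1·1 + 0·4) = (13, 7, 13)
Ratio: 13/4 = 3.2500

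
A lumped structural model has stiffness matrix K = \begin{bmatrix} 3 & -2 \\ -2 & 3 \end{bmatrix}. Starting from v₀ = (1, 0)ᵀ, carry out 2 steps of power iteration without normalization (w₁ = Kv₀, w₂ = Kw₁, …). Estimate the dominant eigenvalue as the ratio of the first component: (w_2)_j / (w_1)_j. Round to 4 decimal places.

4.3333

w1 = Kv₀ = (3, -2)
w2 = Kw1 = (13, -12)
Ratio at component: 13 / 3 = 4.3333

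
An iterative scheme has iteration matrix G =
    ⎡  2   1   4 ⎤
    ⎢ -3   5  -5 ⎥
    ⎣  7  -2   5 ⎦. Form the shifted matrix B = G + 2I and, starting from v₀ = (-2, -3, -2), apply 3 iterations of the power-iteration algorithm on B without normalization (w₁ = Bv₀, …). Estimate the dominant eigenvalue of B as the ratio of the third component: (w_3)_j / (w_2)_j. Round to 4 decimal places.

B = G + 2I has rows (4, 1, 4); (-3, 7, -5); (7, -2, 7)
w1 = Bv₀ = (4·(-2) + 1·(-3) + 4·(-2); (-3)·(-2) + 7·(-3) + (-5)·(-2); 7·(-2) + (-2)·(-3) + 7·(-2)) = (-19, -5, -22)
w2 = Bw1 = (4·(-19) + 1·(-5) + 4·(-22); (-3)·(-19) + 7·(-5) + (-5)·(-22); 7·(-19) + (-2)·(-5) + 7·(-22)) = (-169, 132, -277)
w3 = Bw2 = (-1652, 2816, -3386)
Ratio: -3386/-277 = 12.2238

12.2238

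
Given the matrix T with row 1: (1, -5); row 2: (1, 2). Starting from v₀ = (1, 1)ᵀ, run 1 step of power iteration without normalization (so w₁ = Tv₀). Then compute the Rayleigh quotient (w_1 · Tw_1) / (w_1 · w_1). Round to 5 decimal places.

w1 = Tv₀ = (-4, 3)
Tw1 = (-19, 2)
w1·Tw1 = (-4)·(-19) + 3·2 = 82; w1·w1 = (-4)·(-4) + 3·3 = 25
λ ≈ 82/25 = 3.28000

3.28000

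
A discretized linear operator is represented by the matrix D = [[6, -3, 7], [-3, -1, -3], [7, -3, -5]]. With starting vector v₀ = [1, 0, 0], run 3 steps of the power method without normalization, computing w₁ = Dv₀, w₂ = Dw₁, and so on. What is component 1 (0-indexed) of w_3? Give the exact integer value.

w1 = Dv₀ = (6, -3, 7)
w2 = Dw1 = (94, -36, 16)
w3 = Dw2 = (784, -294, 686)
The requested component of w3 is -294.

-294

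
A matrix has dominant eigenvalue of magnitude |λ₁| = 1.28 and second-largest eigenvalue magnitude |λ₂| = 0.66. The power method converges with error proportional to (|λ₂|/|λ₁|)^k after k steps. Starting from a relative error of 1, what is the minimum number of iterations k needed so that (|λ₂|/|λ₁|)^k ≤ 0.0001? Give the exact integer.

14

|λ₂/λ₁| = 0.66/1.28 = 0.51563
Need k ≥ ln(0.0001) / ln(0.51563) = -9.2103 / -0.6624 ≈ 13.905
Smallest integer k satisfying the bound: 14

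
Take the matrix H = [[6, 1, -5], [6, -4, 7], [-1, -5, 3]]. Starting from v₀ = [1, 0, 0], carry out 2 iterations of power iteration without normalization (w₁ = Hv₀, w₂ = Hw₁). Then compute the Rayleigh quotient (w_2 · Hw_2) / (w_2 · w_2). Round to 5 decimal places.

λ ≈ 7.98136

w1 = Hv₀ = (6·1 + 1·0 + (-5)·0; 6·1 + (-4)·0 + 7·0; (-1)·1 + (-5)·0 + 3·0) = (6, 6, -1)
w2 = Hw1 = (6·6 + 1·6 + (-5)·(-1); 6·6 + (-4)·6 + 7·(-1); (-1)·6 + (-5)·6 + 3·(-1)) = (47, 5, -39)
Hw2 = (482, -11, -189)
w2·Hw2 = 47·482 + 5·(-11) + (-39)·(-189) = 29970; w2·w2 = 47·47 + 5·5 + (-39)·(-39) = 3755
λ ≈ 29970/3755 = 7.98136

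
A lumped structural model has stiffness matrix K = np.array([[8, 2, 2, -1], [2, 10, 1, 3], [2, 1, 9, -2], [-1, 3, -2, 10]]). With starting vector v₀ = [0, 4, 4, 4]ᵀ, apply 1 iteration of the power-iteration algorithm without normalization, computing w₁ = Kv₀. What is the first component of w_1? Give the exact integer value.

w1 = Kv₀ = (12, 56, 32, 44)
The requested component of w1 is 12.

12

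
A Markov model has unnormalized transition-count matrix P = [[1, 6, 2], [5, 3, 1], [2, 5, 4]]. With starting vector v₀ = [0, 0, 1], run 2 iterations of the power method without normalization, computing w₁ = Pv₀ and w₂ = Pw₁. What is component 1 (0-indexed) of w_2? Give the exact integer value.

w1 = Pv₀ = (1·0 + 6·0 + 2·1; 5·0 + 3·0 + 1·1; 2·0 + 5·0 + 4·1) = (2, 1, 4)
w2 = Pw1 = (1·2 + 6·1 + 2·4; 5·2 + 3·1 + 1·4; 2·2 + 5·1 + 4·4) = (16, 17, 25)
The requested component of w2 is 17.

17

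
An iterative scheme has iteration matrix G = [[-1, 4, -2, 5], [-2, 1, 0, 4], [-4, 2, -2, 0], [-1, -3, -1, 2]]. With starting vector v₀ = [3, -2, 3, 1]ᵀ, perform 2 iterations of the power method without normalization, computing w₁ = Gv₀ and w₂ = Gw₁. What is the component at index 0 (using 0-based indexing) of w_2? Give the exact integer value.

w1 = Gv₀ = (-12, -4, -22, 2)
w2 = Gw1 = (50, 28, 84, 50)
The requested component of w2 is 50.

50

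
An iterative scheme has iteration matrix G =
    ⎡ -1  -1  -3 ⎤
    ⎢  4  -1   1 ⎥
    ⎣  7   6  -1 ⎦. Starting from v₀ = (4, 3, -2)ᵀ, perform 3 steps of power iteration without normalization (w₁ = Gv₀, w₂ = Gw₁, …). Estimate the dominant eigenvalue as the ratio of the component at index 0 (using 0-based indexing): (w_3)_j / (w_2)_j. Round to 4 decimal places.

-0.5714

w1 = Gv₀ = ((-1)·4 + (-1)·3 + (-3)·(-2); 4·4 + (-1)·3 + 1·(-2); 7·4 + 6·3 + (-1)·(-2)) = (-1, 11, 48)
w2 = Gw1 = ((-1)·(-1) + (-1)·11 + (-3)·48; 4·(-1) + (-1)·11 + 1·48; 7·(-1) + 6·11 + (-1)·48) = (-154, 33, 11)
w3 = Gw2 = (88, -638, -891)
Ratio at component: 88 / -154 = -0.5714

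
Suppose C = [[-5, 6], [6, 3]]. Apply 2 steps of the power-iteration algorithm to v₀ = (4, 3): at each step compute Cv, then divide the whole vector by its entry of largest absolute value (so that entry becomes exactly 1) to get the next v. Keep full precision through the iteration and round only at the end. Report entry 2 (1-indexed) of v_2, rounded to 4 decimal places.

Cv0 = (-2.00000, 33.00000); divide by 33.00000 → v1 = (-0.06061, 1.00000)
Cv1 = (6.30303, 2.63636); divide by 6.30303 → v2 = (1.00000, 0.41827)
Requested entry of v2: 87/208 = 0.4183

0.4183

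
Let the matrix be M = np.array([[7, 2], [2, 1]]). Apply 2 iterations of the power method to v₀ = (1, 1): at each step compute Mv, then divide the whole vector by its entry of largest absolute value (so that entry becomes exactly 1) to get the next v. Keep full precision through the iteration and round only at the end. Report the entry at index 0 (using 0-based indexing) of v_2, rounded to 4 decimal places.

1.0000

Mv0 = (9.00000, 3.00000); divide by 9.00000 → v1 = (1.00000, 0.33333)
Mv1 = (7.66667, 2.33333); divide by 7.66667 → v2 = (1.00000, 0.30435)
Requested entry of v2: 69/69 = 1.0000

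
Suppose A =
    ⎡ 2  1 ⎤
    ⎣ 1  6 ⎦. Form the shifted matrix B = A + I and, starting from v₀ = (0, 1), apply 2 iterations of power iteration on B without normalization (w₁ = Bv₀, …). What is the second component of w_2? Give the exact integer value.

B = A + I has rows (3, 1); (1, 7)
w1 = Bv₀ = (3·0 + 1·1; 1·0 + 7·1) = (1, 7)
w2 = Bw1 = (3·1 + 1·7; 1·1 + 7·7) = (10, 50)
Requested component of w2: 50

50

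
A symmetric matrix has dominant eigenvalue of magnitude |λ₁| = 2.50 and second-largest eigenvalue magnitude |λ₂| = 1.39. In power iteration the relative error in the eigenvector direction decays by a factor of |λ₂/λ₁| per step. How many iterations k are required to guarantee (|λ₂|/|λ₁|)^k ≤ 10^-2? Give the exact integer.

|λ₂/λ₁| = 1.39/2.50 = 0.55600
Need k ≥ ln(10^-2) / ln(0.55600) = -4.6052 / -0.5870 ≈ 7.845
Smallest integer k satisfying the bound: 8

8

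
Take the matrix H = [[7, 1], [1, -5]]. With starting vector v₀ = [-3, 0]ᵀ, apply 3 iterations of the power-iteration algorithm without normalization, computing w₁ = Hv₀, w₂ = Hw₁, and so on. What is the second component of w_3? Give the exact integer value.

-120

w1 = Hv₀ = (-21, -3)
w2 = Hw1 = (-150, -6)
w3 = Hw2 = (-1056, -120)
The requested component of w3 is -120.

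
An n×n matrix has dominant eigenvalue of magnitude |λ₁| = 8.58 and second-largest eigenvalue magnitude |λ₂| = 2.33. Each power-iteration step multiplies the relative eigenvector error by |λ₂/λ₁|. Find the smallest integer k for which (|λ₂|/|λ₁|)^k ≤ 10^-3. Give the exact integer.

|λ₂/λ₁| = 2.33/8.58 = 0.27156
Need k ≥ ln(10^-3) / ln(0.27156) = -6.9078 / -1.3036 ≈ 5.299
Smallest integer k satisfying the bound: 6

6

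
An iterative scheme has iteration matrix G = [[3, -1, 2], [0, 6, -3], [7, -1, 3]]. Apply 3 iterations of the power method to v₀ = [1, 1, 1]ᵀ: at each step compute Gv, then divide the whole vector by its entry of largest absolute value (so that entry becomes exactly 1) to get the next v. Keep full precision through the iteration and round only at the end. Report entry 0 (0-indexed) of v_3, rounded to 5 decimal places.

Gv0 = (4.000000, 3.000000, 9.000000); divide by 9.000000 → v1 = (0.444444, 0.333333, 1.000000)
Gv1 = (3.000000, -1.000000, 5.777778); divide by 5.777778 → v2 = (0.519231, -0.173077, 1.000000)
Gv2 = (3.730769, -4.038462, 6.807692); divide by 6.807692 → v3 = (0.548023, -0.593220, 1.000000)
Requested entry of v3: 194/354 = 0.54802

0.54802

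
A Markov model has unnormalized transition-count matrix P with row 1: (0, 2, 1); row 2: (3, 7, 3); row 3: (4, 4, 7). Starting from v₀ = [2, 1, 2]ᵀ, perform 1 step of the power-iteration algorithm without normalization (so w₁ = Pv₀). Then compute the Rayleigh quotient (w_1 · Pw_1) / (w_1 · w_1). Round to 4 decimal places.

λ ≈ 11.0323

w1 = Pv₀ = (0·2 + 2·1 + 1·2; 3·2 + 7·1 + 3·2; 4·2 + 4·1 + 7·2) = (4, 19, 26)
Pw1 = (64, 223, 274)
w1·Pw1 = 4·64 + 19·223 + 26·274 = 11617; w1·w1 = 4·4 + 19·19 + 26·26 = 1053
λ ≈ 11617/1053 = 11.0323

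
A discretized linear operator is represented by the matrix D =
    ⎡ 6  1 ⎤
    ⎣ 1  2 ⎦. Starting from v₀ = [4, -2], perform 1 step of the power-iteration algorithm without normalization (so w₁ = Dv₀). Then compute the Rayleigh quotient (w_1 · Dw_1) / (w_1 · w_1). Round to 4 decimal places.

λ ≈ 6.0000

w1 = Dv₀ = (6·4 + 1·(-2); 1·4 + 2·(-2)) = (22, 0)
Dw1 = (132, 22)
w1·Dw1 = 22·132 + 0·22 = 2904; w1·w1 = 22·22 + 0·0 = 484
λ ≈ 2904/484 = 6.0000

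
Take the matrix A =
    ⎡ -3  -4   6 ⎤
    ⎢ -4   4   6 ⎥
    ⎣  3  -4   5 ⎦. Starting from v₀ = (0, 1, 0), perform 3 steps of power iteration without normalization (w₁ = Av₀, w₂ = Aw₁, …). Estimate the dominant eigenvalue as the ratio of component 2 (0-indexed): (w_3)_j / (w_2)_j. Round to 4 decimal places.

λ ≈ 7.4167

w1 = Av₀ = (-4, 4, -4)
w2 = Aw1 = (-28, 8, -48)
w3 = Aw2 = (-236, -144, -356)
Ratio at component: -356 / -48 = 7.4167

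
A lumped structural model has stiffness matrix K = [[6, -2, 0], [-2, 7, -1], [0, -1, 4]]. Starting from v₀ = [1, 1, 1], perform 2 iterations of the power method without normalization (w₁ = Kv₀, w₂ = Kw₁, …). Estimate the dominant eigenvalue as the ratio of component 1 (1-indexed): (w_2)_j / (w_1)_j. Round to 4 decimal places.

w1 = Kv₀ = (6·1 + (-2)·1 + 0·1; (-2)·1 + 7·1 + (-1)·1; 0·1 + (-1)·1 + 4·1) = (4, 4, 3)
w2 = Kw1 = (6·4 + (-2)·4 + 0·3; (-2)·4 + 7·4 + (-1)·3; 0·4 + (-1)·4 + 4·3) = (16, 17, 8)
Ratio at component: 16 / 4 = 4.0000

4.0000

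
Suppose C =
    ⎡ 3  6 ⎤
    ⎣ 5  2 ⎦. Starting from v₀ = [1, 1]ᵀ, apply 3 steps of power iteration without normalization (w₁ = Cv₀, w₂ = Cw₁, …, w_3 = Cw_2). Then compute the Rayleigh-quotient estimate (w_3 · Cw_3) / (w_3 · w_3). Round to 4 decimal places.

λ ≈ 7.9950

w1 = Cv₀ = (9, 7)
w2 = Cw1 = (69, 59)
w3 = Cw2 = (561, 463)
Cw3 = (4461, 3731)
w3·Cw3 = 561·4461 + 463·3731 = 4230074; w3·w3 = 561·561 + 463·463 = 529090
λ ≈ 4230074/529090 = 7.9950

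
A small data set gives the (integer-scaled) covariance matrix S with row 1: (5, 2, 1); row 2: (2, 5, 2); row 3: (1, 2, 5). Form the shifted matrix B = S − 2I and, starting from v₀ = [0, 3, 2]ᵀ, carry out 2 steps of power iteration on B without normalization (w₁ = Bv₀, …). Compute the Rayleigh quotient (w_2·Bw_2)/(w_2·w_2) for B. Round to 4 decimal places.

B = S − 2I has rows (3, 2, 1); (2, 3, 2); (1, 2, 3)
w1 = Bv₀ = (8, 13, 12)
w2 = Bw1 = (62, 79, 70)
Bw2 = (414, 501, 430)
w2·Bw2 = 95347; w2·w2 = 14985; μ ≈ 95347/14985 = 6.3628

6.3628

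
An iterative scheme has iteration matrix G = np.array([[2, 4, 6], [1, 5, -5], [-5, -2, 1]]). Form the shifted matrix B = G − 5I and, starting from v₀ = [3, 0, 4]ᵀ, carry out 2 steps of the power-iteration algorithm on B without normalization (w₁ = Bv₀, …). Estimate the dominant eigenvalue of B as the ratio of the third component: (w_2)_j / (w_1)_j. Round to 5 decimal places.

B = G − 5I has rows (-3, 4, 6); (1, 0, -5); (-5, -2, -4)
w1 = Bv₀ = (15, -17, -31)
w2 = Bw1 = (-299, 170, 83)
Ratio: 83/-31 = -2.67742

-2.67742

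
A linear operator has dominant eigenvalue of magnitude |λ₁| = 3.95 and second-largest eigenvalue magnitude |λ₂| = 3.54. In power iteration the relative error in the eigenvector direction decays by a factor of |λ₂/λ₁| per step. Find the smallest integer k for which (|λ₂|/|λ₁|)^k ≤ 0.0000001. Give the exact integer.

148

|λ₂/λ₁| = 3.54/3.95 = 0.89620
Need k ≥ ln(0.0000001) / ln(0.89620) = -16.1181 / -0.1096 ≈ 147.078
Smallest integer k satisfying the bound: 148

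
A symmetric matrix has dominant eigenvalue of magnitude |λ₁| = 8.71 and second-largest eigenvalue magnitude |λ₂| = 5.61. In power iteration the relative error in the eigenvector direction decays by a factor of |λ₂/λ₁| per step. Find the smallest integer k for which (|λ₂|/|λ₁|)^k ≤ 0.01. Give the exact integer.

11

|λ₂/λ₁| = 5.61/8.71 = 0.64409
Need k ≥ ln(0.01) / ln(0.64409) = -4.6052 / -0.4399 ≈ 10.468
Smallest integer k satisfying the bound: 11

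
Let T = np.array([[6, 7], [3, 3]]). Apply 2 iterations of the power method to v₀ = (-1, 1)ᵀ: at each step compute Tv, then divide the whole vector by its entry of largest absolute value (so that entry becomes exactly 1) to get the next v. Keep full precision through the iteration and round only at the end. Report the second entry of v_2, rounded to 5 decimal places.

Tv0 = (1.000000, 0.000000); divide by 1.000000 → v1 = (1.000000, 0.000000)
Tv1 = (6.000000, 3.000000); divide by 6.000000 → v2 = (1.000000, 0.500000)
Requested entry of v2: 3/6 = 0.50000

0.50000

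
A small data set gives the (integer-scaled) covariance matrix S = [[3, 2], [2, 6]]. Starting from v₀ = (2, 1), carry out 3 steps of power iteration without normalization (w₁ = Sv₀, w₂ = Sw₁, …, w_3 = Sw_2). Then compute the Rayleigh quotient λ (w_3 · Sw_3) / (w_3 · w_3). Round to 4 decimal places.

6.9985

w1 = Sv₀ = (8, 10)
w2 = Sw1 = (44, 76)
w3 = Sw2 = (284, 544)
Sw3 = (1940, 3832)
w3·Sw3 = 284·1940 + 544·3832 = 2635568; w3·w3 = 284·284 + 544·544 = 376592
λ ≈ 2635568/376592 = 6.9985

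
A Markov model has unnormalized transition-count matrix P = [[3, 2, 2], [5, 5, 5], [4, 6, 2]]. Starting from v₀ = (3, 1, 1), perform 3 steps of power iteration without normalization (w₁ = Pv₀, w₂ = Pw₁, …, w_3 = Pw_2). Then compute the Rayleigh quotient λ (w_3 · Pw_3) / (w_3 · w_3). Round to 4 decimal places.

11.3451

w1 = Pv₀ = (3·3 + 2·1 + 2·1; 5·3 + 5·1 + 5·1; 4·3 + 6·1 + 2·1) = (13, 25, 20)
w2 = Pw1 = (3·13 + 2·25 + 2·20; 5·13 + 5·25 + 5·20; 4·13 + 6·25 + 2·20) = (129, 290, 242)
w3 = Pw2 = (1451, 3305, 2740)
Pw3 = (16443, 37480, 31114)
w3·Pw3 = 1451·16443 + 3305·37480 + 2740·31114 = 232982553; w3·w3 = 1451·1451 + 3305·3305 + 2740·2740 = 20536026
λ ≈ 232982553/20536026 = 11.3451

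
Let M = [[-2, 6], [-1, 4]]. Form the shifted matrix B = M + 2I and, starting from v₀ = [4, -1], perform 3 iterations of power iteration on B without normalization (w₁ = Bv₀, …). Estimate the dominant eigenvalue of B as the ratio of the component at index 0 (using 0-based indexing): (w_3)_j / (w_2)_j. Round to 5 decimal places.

5.40000

B = M + 2I has rows (0, 6); (-1, 6)
w1 = Bv₀ = (0·4 + 6·(-1); (-1)·4 + 6·(-1)) = (-6, -10)
w2 = Bw1 = (0·(-6) + 6·(-10); (-1)·(-6) + 6·(-10)) = (-60, -54)
w3 = Bw2 = (-324, -264)
Ratio: -324/-60 = 5.40000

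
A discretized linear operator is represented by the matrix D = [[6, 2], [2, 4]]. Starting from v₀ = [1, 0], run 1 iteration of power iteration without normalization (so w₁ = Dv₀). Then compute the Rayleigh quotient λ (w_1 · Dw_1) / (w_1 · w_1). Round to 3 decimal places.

λ ≈ 7.000

w1 = Dv₀ = (6, 2)
Dw1 = (40, 20)
w1·Dw1 = 6·40 + 2·20 = 280; w1·w1 = 6·6 + 2·2 = 40
λ ≈ 280/40 = 7.000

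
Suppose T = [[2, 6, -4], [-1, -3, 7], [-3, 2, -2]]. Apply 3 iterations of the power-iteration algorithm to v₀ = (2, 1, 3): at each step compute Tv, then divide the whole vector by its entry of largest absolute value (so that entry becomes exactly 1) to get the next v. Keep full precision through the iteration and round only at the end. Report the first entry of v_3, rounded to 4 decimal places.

Tv0 = (-2.00000, 16.00000, -10.00000); divide by 16.00000 → v1 = (-0.12500, 1.00000, -0.62500)
Tv1 = (8.25000, -7.25000, 3.62500); divide by 8.25000 → v2 = (1.00000, -0.87879, 0.43939)
Tv2 = (-5.03030, 4.71212, -5.63636); divide by -5.63636 → v3 = (0.89247, -0.83602, 1.00000)
Requested entry of v3: -664/-744 = 0.8925

0.8925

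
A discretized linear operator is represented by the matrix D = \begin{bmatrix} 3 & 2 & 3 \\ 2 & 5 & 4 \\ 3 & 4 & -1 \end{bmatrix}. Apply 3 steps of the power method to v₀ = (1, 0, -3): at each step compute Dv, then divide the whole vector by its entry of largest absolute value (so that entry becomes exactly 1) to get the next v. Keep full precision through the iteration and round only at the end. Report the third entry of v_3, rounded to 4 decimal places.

Dv0 = (-6.00000, -10.00000, 6.00000); divide by -10.00000 → v1 = (0.60000, 1.00000, -0.60000)
Dv1 = (2.00000, 3.80000, 6.40000); divide by 6.40000 → v2 = (0.31250, 0.59375, 1.00000)
Dv2 = (5.12500, 7.59375, 2.31250); divide by 7.59375 → v3 = (0.67490, 1.00000, 0.30453)
Requested entry of v3: -148/-486 = 0.3045

0.3045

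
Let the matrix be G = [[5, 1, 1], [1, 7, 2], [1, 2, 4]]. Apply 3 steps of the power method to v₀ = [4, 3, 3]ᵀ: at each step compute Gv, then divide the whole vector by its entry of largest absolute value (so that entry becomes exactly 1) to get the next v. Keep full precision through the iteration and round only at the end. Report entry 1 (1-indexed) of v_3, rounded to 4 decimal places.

0.5417

Gv0 = (26.00000, 31.00000, 22.00000); divide by 31.00000 → v1 = (0.83871, 1.00000, 0.70968)
Gv1 = (5.90323, 9.25806, 5.67742); divide by 9.25806 → v2 = (0.63763, 1.00000, 0.61324)
Gv2 = (4.80139, 8.86411, 5.09059); divide by 8.86411 → v3 = (0.54167, 1.00000, 0.57429)
Requested entry of v3: 1378/2544 = 0.5417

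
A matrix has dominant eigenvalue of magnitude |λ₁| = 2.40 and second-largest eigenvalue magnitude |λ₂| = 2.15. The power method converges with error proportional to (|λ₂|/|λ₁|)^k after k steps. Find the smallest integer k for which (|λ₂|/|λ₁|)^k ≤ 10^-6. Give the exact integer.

126

|λ₂/λ₁| = 2.15/2.40 = 0.89583
Need k ≥ ln(10^-6) / ln(0.89583) = -13.8155 / -0.1100 ≈ 125.595
Smallest integer k satisfying the bound: 126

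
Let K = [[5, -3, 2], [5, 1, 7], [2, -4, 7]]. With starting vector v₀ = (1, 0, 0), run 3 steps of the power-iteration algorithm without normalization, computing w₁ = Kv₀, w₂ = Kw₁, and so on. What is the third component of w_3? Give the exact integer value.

w1 = Kv₀ = (5, 5, 2)
w2 = Kw1 = (14, 44, 4)
w3 = Kw2 = (-54, 142, -120)
The requested component of w3 is -120.

-120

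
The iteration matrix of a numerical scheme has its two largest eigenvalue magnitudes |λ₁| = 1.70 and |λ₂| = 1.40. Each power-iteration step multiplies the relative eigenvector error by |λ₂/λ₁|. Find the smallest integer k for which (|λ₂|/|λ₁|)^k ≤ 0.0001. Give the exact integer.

48

|λ₂/λ₁| = 1.40/1.70 = 0.82353
Need k ≥ ln(0.0001) / ln(0.82353) = -9.2103 / -0.1942 ≈ 47.438
Smallest integer k satisfying the bound: 48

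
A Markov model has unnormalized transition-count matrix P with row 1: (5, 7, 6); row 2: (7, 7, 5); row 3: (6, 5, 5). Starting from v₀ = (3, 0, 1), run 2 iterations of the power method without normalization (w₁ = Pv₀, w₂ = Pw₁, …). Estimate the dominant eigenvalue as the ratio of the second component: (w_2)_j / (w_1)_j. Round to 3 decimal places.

λ ≈ 17.077

w1 = Pv₀ = (5·3 + 7·0 + 6·1; 7·3 + 7·0 + 5·1; 6·3 + 5·0 + 5·1) = (21, 26, 23)
w2 = Pw1 = (5·21 + 7·26 + 6·23; 7·21 + 7·26 + 5·23; 6·21 + 5·26 + 5·23) = (425, 444, 371)
Ratio at component: 444 / 26 = 17.077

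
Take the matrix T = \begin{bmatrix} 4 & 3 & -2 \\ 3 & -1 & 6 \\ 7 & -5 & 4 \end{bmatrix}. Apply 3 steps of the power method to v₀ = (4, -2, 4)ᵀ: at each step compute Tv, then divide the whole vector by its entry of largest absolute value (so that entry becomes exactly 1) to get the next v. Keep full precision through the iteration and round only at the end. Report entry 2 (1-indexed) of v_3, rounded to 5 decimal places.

Tv0 = (2.000000, 38.000000, 54.000000); divide by 54.000000 → v1 = (0.037037, 0.703704, 1.000000)
Tv1 = (0.259259, 5.407407, 0.740741); divide by 5.407407 → v2 = (0.047945, 1.000000, 0.136986)
Tv2 = (2.917808, -0.034247, -4.116438); divide by -4.116438 → v3 = (-0.708819, 0.008319, 1.000000)
Requested entry of v3: -10/-1202 = 0.00832

0.00832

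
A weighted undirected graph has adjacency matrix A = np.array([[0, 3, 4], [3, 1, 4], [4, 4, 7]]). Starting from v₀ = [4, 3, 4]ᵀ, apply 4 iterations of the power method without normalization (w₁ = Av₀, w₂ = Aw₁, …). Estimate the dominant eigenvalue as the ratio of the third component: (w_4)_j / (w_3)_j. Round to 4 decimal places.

w1 = Av₀ = (0·4 + 3·3 + 4·4; 3·4 + 1·3 + 4·4; 4·4 + 4·3 + 7·4) = (25, 31, 56)
w2 = Aw1 = (0·25 + 3·31 + 4·56; 3·25 + 1·31 + 4·56; 4·25 + 4·31 + 7·56) = (317, 330, 616)
w3 = Aw2 = (3454, 3745, 6900)
w4 = Aw3 = (38835, 41707, 77096)
Ratio at component: 77096 / 6900 = 11.1733

λ ≈ 11.1733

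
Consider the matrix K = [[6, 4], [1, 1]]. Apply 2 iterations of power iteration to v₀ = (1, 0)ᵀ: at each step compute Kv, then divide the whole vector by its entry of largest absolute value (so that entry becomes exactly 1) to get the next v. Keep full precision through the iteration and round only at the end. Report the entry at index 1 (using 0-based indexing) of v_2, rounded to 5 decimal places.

0.17500

Kv0 = (6.000000, 1.000000); divide by 6.000000 → v1 = (1.000000, 0.166667)
Kv1 = (6.666667, 1.166667); divide by 6.666667 → v2 = (1.000000, 0.175000)
Requested entry of v2: 7/40 = 0.17500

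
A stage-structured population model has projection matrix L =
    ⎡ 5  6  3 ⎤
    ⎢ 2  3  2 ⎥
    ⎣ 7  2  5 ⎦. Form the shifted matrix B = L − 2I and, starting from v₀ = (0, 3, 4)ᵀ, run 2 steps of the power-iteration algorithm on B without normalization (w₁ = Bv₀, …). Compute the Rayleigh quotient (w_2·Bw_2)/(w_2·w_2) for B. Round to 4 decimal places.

9.4063

B = L − 2I has rows (3, 6, 3); (2, 1, 2); (7, 2, 3)
w1 = Bv₀ = (3·0 + 6·3 + 3·4; 2·0 + 1·3 + 2·4; 7·0 + 2·3 + 3·4) = (30, 11, 18)
w2 = Bw1 = (3·30 + 6·11 + 3·18; 2·30 + 1·11 + 2·18; 7·30 + 2·11 + 3·18) = (210, 107, 286)
Bw2 = (2130, 1099, 2542)
w2·Bw2 = 1291905; w2·w2 = 137345; μ ≈ 1291905/137345 = 9.4063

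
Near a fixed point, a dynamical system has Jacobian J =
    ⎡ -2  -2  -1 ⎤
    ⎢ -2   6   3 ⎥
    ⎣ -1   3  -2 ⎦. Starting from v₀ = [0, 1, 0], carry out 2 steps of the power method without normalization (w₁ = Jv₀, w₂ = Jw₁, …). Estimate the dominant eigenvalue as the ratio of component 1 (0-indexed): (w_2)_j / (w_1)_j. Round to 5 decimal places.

w1 = Jv₀ = ((-2)·0 + (-2)·1 + (-1)·0; (-2)·0 + 6·1 + 3·0; (-1)·0 + 3·1 + (-2)·0) = (-2, 6, 3)
w2 = Jw1 = ((-2)·(-2) + (-2)·6 + (-1)·3; (-2)·(-2) + 6·6 + 3·3; (-1)·(-2) + 3·6 + (-2)·3) = (-11, 49, 14)
Ratio at component: 49 / 6 = 8.16667

λ ≈ 8.16667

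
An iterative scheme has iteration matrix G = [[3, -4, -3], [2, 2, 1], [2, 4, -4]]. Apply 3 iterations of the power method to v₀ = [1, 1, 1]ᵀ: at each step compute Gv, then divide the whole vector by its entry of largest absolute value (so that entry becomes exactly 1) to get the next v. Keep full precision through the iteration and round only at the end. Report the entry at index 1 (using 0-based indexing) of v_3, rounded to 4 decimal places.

0.4507

Gv0 = (-4.00000, 5.00000, 2.00000); divide by 5.00000 → v1 = (-0.80000, 1.00000, 0.40000)
Gv1 = (-7.60000, 0.80000, 0.80000); divide by -7.60000 → v2 = (1.00000, -0.10526, -0.10526)
Gv2 = (3.73684, 1.68421, 2.00000); divide by 3.73684 → v3 = (1.00000, 0.45070, 0.53521)
Requested entry of v3: -64/-142 = 0.4507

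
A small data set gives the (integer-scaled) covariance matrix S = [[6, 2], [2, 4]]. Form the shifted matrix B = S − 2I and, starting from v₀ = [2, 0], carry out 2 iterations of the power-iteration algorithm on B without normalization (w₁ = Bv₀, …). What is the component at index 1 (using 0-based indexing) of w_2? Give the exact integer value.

24

B = S − 2I has rows (4, 2); (2, 2)
w1 = Bv₀ = (4·2 + 2·0; 2·2 + 2·0) = (8, 4)
w2 = Bw1 = (4·8 + 2·4; 2·8 + 2·4) = (40, 24)
Requested component of w2: 24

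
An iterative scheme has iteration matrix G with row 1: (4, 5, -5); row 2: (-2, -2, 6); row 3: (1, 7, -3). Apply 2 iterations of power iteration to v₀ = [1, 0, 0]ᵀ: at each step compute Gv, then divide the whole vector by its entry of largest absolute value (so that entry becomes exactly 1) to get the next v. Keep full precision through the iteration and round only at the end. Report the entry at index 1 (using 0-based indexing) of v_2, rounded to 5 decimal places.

Gv0 = (4.000000, -2.000000, 1.000000); divide by 4.000000 → v1 = (1.000000, -0.500000, 0.250000)
Gv1 = (0.250000, 0.500000, -3.250000); divide by -3.250000 → v2 = (-0.076923, -0.153846, 1.000000)
Requested entry of v2: 2/-13 = -0.15385

-0.15385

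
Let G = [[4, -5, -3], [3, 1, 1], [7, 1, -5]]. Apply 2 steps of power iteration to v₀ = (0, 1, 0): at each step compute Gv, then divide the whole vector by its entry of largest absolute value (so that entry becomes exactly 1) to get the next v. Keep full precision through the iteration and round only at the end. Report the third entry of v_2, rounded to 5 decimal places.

1.00000

Gv0 = (-5.000000, 1.000000, 1.000000); divide by -5.000000 → v1 = (1.000000, -0.200000, -0.200000)
Gv1 = (5.600000, 2.600000, 7.800000); divide by 7.800000 → v2 = (0.717949, 0.333333, 1.000000)
Requested entry of v2: -39/-39 = 1.00000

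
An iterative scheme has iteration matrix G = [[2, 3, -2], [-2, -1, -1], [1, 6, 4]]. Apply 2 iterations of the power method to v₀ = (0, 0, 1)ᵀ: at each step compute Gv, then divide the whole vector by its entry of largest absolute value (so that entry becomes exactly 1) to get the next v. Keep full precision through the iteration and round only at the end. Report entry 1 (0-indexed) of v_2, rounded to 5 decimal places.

-0.06667

Gv0 = (-2.000000, -1.000000, 4.000000); divide by 4.000000 → v1 = (-0.500000, -0.250000, 1.000000)
Gv1 = (-3.750000, 0.250000, 2.000000); divide by -3.750000 → v2 = (1.000000, -0.066667, -0.533333)
Requested entry of v2: 1/-15 = -0.06667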